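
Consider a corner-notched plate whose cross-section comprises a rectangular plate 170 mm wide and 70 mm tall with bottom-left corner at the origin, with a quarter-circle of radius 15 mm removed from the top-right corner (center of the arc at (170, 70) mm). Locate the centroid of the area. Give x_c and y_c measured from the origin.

plate: A = 170 × 70 = 11900.00, centroid at (85.00, 35.00).
removed quarter-circle: A = −¼π·15² = -176.71, centroid at (163.63, 63.63).
ΣA = 11723.29 mm²
ΣAx_c = (11900.00)(85.00) + (-176.71)(163.63) = 982583.52 mm³
ΣAy_c = (11900.00)(35.00) + (-176.71)(63.63) = 405254.98 mm³
x_c = 982583.52 / 11723.29 = 83.81 mm
y_c = 405254.98 / 11723.29 = 34.57 mm

x_c = 83.81 mm, y_c = 34.57 mm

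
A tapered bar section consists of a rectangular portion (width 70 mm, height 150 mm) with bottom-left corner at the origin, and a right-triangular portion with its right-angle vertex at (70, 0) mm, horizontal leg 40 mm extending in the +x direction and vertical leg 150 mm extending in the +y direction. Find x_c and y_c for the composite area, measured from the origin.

Part | A | x̄ᵢ | ȳᵢ | A·x̄ᵢ | A·ȳᵢ
rectangular portion | 10500.00 | 35.00 | 75.00 | 367500.00 | 787500.00
triangular portion | 3000.00 | 83.33 | 50.00 | 250000.00 | 150000.00
Σ | 13500.00 |  |  | 617500.00 | 937500.00
x_c = 617500.00 / 13500.00 = 45.74 mm
y_c = 937500.00 / 13500.00 = 69.44 mm

x_c = 45.74 mm, y_c = 69.44 mm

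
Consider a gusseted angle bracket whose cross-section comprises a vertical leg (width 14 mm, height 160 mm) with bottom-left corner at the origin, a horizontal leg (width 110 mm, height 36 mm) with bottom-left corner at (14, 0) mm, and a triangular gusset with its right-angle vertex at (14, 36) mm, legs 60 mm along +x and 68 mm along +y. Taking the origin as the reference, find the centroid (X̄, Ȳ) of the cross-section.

vertical leg: A = 14 × 160 = 2240.00, centroid at (7.00, 80.00).
horizontal leg: A = 110 × 36 = 3960.00, centroid at (69.00, 18.00).
gusset: A = ½·60·68 = 2040.00, centroid at (34.00, 58.67).
ΣA = 8240.00 mm², ΣAX̄ = 358280.00 mm³, ΣAȲ = 370160.00 mm³.
X̄ = 358280.00/8240.00 = 43.48 mm; Ȳ = 370160.00/8240.00 = 44.92 mm.

X̄ = 43.48 mm, Ȳ = 44.92 mm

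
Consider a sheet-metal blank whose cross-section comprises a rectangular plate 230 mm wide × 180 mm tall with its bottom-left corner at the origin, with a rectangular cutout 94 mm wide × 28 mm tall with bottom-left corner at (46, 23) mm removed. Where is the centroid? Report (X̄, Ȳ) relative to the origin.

plate: A = 230 × 180 = 41400.00, centroid at (115.00, 90.00).
hole: A = −(94 × 28) = -2632.00, centroid at (93.00, 37.00).
ΣA = 38768.00 mm², ΣAX̄ = 4516224.00 mm³, ΣAȲ = 3628616.00 mm³.
X̄ = 4516224.00/38768.00 = 116.49 mm; Ȳ = 3628616.00/38768.00 = 93.60 mm.

X̄ = 116.49 mm, Ȳ = 93.60 mm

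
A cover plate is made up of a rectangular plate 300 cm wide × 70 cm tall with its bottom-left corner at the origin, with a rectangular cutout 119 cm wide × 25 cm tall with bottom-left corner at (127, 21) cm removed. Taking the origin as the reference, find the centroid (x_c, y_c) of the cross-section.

plate: A = 300 × 70 = 21000.00, centroid at (150.00, 35.00).
hole: A = −(119 × 25) = -2975.00, centroid at (186.50, 33.50).
ΣA = 18025.00 cm²
ΣAx_c = (21000.00)(150.00) + (-2975.00)(186.50) = 2595162.50 cm³
ΣAy_c = (21000.00)(35.00) + (-2975.00)(33.50) = 635337.50 cm³
x_c = 2595162.50 / 18025.00 = 143.98 cm
y_c = 635337.50 / 18025.00 = 35.25 cm

x_c = 143.98 cm, y_c = 35.25 cm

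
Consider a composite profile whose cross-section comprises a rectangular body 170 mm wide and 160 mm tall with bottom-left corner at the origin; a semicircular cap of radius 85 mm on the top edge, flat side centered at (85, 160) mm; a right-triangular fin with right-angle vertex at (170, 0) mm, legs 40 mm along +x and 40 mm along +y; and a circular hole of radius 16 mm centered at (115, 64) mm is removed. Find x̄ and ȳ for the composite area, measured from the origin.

x̄ = 86.41 mm, ȳ = 113.13 mm

Part | A | x̄ᵢ | ȳᵢ | A·x̄ᵢ | A·ȳᵢ
rectangular body | 27200.00 | 85.00 | 80.00 | 2312000.00 | 2176000.00
semicircular top | 11349.00 | 85.00 | 196.08 | 964665.29 | 2225257.22
triangular fin | 800.00 | 183.33 | 13.33 | 146666.67 | 10666.67
hole | -804.25 | 115.00 | 64.00 | -92488.49 | -51471.85
Σ | 38544.76 |  |  | 3330843.47 | 4360452.03
x̄ = 3330843.47 / 38544.76 = 86.41 mm
ȳ = 4360452.03 / 38544.76 = 113.13 mm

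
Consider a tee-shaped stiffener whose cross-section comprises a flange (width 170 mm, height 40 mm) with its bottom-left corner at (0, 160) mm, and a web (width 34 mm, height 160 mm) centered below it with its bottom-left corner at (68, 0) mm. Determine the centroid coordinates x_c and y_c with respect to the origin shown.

x_c = 85.00 mm, y_c = 135.56 mm

web: A = 34 × 160 = 5440.00, centroid at (85.00, 80.00).
flange: A = 170 × 40 = 6800.00, centroid at (85.00, 180.00).
ΣA = 12240.00 mm², ΣAx_c = 1040400.00 mm³, ΣAy_c = 1659200.00 mm³.
x_c = 1040400.00/12240.00 = 85.00 mm; y_c = 1659200.00/12240.00 = 135.56 mm.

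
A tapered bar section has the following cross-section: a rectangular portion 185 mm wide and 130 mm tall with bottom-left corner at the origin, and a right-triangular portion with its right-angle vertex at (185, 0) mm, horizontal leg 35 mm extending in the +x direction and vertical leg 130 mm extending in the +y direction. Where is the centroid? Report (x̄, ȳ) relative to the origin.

x̄ = 101.50 mm, ȳ = 63.13 mm

Part | A | x̄ᵢ | ȳᵢ | A·x̄ᵢ | A·ȳᵢ
rectangular portion | 24050.00 | 92.50 | 65.00 | 2224625.00 | 1563250.00
triangular portion | 2275.00 | 196.67 | 43.33 | 447416.67 | 98583.33
Σ | 26325.00 |  |  | 2672041.67 | 1661833.33
x̄ = 2672041.67 / 26325.00 = 101.50 mm
ȳ = 1661833.33 / 26325.00 = 63.13 mm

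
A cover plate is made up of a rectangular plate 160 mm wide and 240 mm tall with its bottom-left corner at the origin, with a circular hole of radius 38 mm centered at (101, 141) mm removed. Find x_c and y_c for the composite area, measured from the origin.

x_c = 77.19 mm, y_c = 117.19 mm

plate: A = 160 × 240 = 38400.00, centroid at (80.00, 120.00).
hole: A = −π·38² = -4536.46, centroid at (101.00, 141.00).
ΣA = 33863.54 mm²
ΣAx_c = (38400.00)(80.00) + (-4536.46)(101.00) = 2613817.56 mm³
ΣAy_c = (38400.00)(120.00) + (-4536.46)(141.00) = 3968359.17 mm³
x_c = 2613817.56 / 33863.54 = 77.19 mm
y_c = 3968359.17 / 33863.54 = 117.19 mm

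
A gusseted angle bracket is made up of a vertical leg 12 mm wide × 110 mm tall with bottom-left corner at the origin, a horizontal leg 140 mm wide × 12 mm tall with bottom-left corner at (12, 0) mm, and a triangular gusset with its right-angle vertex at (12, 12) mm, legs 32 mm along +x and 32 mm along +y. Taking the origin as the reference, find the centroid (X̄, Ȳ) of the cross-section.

vertical leg: A = 12 × 110 = 1320.00, centroid at (6.00, 55.00).
horizontal leg: A = 140 × 12 = 1680.00, centroid at (82.00, 6.00).
gusset: A = ½·32·32 = 512.00, centroid at (22.67, 22.67).
ΣA = 3512.00 mm², ΣAX̄ = 157285.33 mm³, ΣAȲ = 94285.33 mm³.
X̄ = 157285.33/3512.00 = 44.79 mm; Ȳ = 94285.33/3512.00 = 26.85 mm.

X̄ = 44.79 mm, Ȳ = 26.85 mm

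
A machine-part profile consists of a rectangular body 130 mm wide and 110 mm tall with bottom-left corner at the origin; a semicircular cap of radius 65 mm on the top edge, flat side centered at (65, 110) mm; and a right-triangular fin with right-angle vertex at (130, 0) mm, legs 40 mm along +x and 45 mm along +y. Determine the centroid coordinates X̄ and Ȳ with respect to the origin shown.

X̄ = 68.23 mm, Ȳ = 78.45 mm

rectangular body: A = 130 × 110 = 14300.00, centroid at (65.00, 55.00).
semicircular top: A = ½π·65² = 6636.61, centroid at (65.00, 137.59).
triangular fin: A = ½·40·45 = 900.00, centroid at (143.33, 15.00).
ΣA = 21836.61 mm²
ΣAX̄ = (14300.00)(65.00) + (6636.61)(65.00) + (900.00)(143.33) = 1489879.94 mm³
ΣAȲ = (14300.00)(55.00) + (6636.61)(137.59) + (900.00)(15.00) = 1713110.93 mm³
X̄ = 1489879.94 / 21836.61 = 68.23 mm
Ȳ = 1713110.93 / 21836.61 = 78.45 mm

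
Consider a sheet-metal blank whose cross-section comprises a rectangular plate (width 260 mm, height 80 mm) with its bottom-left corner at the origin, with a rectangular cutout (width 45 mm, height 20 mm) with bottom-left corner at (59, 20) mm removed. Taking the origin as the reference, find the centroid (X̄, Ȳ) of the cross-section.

X̄ = 132.19 mm, Ȳ = 40.45 mm

plate: A = 260 × 80 = 20800.00, centroid at (130.00, 40.00).
hole: A = −(45 × 20) = -900.00, centroid at (81.50, 30.00).
ΣA = 19900.00 mm², ΣAX̄ = 2630650.00 mm³, ΣAȲ = 805000.00 mm³.
X̄ = 2630650.00/19900.00 = 132.19 mm; Ȳ = 805000.00/19900.00 = 40.45 mm.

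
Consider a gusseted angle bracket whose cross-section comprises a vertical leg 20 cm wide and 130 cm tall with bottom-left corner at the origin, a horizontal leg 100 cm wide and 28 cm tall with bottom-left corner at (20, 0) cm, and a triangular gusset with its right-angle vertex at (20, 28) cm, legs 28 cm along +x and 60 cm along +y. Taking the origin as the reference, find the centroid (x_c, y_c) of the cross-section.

vertical leg: A = 20 × 130 = 2600.00, centroid at (10.00, 65.00).
horizontal leg: A = 100 × 28 = 2800.00, centroid at (70.00, 14.00).
gusset: A = ½·28·60 = 840.00, centroid at (29.33, 48.00).
ΣA = 6240.00 cm²
ΣAx_c = (2600.00)(10.00) + (2800.00)(70.00) + (840.00)(29.33) = 246640.00 cm³
ΣAy_c = (2600.00)(65.00) + (2800.00)(14.00) + (840.00)(48.00) = 248520.00 cm³
x_c = 246640.00 / 6240.00 = 39.53 cm
y_c = 248520.00 / 6240.00 = 39.83 cm

x_c = 39.53 cm, y_c = 39.83 cm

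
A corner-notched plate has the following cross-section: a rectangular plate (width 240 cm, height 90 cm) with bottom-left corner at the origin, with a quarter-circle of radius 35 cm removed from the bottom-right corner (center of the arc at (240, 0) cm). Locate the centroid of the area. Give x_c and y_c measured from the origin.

Part | A | x̄ᵢ | ȳᵢ | A·x̄ᵢ | A·ȳᵢ
plate | 21600.00 | 120.00 | 45.00 | 2592000.00 | 972000.00
removed quarter-circle | -962.11 | 225.15 | 14.85 | -216615.39 | -14291.67
Σ | 20637.89 |  |  | 2375384.61 | 957708.33
x_c = 2375384.61 / 20637.89 = 115.10 cm
y_c = 957708.33 / 20637.89 = 46.41 cm

x_c = 115.10 cm, y_c = 46.41 cm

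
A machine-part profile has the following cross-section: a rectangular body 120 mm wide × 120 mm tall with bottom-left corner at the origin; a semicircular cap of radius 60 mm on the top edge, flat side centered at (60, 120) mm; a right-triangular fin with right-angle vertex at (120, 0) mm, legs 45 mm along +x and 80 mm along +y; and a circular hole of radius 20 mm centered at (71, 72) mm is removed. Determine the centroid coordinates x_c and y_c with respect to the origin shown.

x_c = 65.88 mm, y_c = 79.82 mm

rectangular body: A = 120 × 120 = 14400.00, centroid at (60.00, 60.00).
semicircular top: A = ½π·60² = 5654.87, centroid at (60.00, 145.46).
triangular fin: A = ½·45·80 = 1800.00, centroid at (135.00, 26.67).
hole: A = −π·20² = -1256.64, centroid at (71.00, 72.00).
ΣA = 20598.23 mm², ΣAx_c = 1357070.78 mm³, ΣAy_c = 1644106.14 mm³.
x_c = 1357070.78/20598.23 = 65.88 mm; y_c = 1644106.14/20598.23 = 79.82 mm.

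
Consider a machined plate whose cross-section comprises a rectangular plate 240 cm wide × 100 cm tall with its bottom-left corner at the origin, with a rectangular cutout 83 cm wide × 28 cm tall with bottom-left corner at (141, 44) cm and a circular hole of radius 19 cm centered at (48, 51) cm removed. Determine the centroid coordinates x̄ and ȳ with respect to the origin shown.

Part | A | x̄ᵢ | ȳᵢ | A·x̄ᵢ | A·ȳᵢ
plate | 24000.00 | 120.00 | 50.00 | 2880000.00 | 1200000.00
hole 1 | -2324.00 | 182.50 | 58.00 | -424130.00 | -134792.00
hole 2 | -1134.11 | 48.00 | 51.00 | -54437.52 | -57839.86
Σ | 20541.89 |  |  | 2401432.48 | 1007368.14
x̄ = 2401432.48 / 20541.89 = 116.90 cm
ȳ = 1007368.14 / 20541.89 = 49.04 cm

x̄ = 116.90 cm, ȳ = 49.04 cm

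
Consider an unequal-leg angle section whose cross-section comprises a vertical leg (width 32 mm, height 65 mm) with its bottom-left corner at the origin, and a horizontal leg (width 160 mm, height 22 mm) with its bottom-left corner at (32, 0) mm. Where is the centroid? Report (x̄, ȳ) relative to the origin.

Part | A | x̄ᵢ | ȳᵢ | A·x̄ᵢ | A·ȳᵢ
vertical leg | 2080.00 | 16.00 | 32.50 | 33280.00 | 67600.00
horizontal leg | 3520.00 | 112.00 | 11.00 | 394240.00 | 38720.00
Σ | 5600.00 |  |  | 427520.00 | 106320.00
x̄ = 427520.00 / 5600.00 = 76.34 mm
ȳ = 106320.00 / 5600.00 = 18.99 mm

x̄ = 76.34 mm, ȳ = 18.99 mm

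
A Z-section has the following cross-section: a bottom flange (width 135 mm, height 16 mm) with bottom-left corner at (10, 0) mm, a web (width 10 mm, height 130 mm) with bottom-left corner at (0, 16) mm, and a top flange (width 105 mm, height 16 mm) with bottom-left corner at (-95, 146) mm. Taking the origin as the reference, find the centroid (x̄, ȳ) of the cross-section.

bottom flange: A = 135 × 16 = 2160.00, centroid at (77.50, 8.00).
web: A = 10 × 130 = 1300.00, centroid at (5.00, 81.00).
top flange: A = 105 × 16 = 1680.00, centroid at (-42.50, 154.00).
ΣA = 5140.00 mm², ΣAx̄ = 102500.00 mm³, ΣAȳ = 381300.00 mm³.
x̄ = 102500.00/5140.00 = 19.94 mm; ȳ = 381300.00/5140.00 = 74.18 mm.

x̄ = 19.94 mm, ȳ = 74.18 mm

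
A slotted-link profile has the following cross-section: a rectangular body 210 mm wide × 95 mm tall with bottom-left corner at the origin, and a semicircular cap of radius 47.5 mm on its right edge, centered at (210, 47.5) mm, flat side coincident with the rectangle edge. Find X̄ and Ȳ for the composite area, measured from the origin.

rectangular body: A = 210 × 95 = 19950.00, centroid at (105.00, 47.50).
semicircular end: A = ½π·47.5² = 3544.11, centroid at (230.16, 47.50).
ΣA = 23494.11 mm²
ΣAX̄ = (19950.00)(105.00) + (3544.11)(230.16) = 2910460.85 mm³
ΣAȲ = (19950.00)(47.50) + (3544.11)(47.50) = 1115970.19 mm³
X̄ = 2910460.85 / 23494.11 = 123.88 mm
Ȳ = 1115970.19 / 23494.11 = 47.50 mm

X̄ = 123.88 mm, Ȳ = 47.50 mm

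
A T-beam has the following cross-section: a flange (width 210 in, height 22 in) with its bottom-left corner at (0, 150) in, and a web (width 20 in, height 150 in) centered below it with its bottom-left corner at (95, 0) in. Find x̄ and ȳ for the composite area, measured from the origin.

x̄ = 105.00 in, ȳ = 127.14 in

web: A = 20 × 150 = 3000.00, centroid at (105.00, 75.00).
flange: A = 210 × 22 = 4620.00, centroid at (105.00, 161.00).
ΣA = 7620.00 in²
ΣAx̄ = (3000.00)(105.00) + (4620.00)(105.00) = 800100.00 in³
ΣAȳ = (3000.00)(75.00) + (4620.00)(161.00) = 968820.00 in³
x̄ = 800100.00 / 7620.00 = 105.00 in
ȳ = 968820.00 / 7620.00 = 127.14 in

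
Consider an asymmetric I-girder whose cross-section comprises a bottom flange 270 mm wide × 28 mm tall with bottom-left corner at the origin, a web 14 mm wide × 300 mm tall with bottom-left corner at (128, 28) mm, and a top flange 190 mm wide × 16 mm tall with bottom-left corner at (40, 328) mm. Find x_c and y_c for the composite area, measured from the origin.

x_c = 135.00 mm, y_c = 126.68 mm

bottom flange: A = 270 × 28 = 7560.00, centroid at (135.00, 14.00).
web: A = 14 × 300 = 4200.00, centroid at (135.00, 178.00).
top flange: A = 190 × 16 = 3040.00, centroid at (135.00, 336.00).
ΣA = 14800.00 mm², ΣAx_c = 1998000.00 mm³, ΣAy_c = 1874880.00 mm³.
x_c = 1998000.00/14800.00 = 135.00 mm; y_c = 1874880.00/14800.00 = 126.68 mm.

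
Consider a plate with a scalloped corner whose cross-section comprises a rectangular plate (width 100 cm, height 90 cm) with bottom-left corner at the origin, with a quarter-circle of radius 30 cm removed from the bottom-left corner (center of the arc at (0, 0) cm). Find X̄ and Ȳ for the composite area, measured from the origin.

X̄ = 53.18 cm, Ȳ = 47.75 cm

Part | A | x̄ᵢ | ȳᵢ | A·x̄ᵢ | A·ȳᵢ
plate | 9000.00 | 50.00 | 45.00 | 450000.00 | 405000.00
removed quarter-circle | -706.86 | 12.73 | 12.73 | -9000.00 | -9000.00
Σ | 8293.14 |  |  | 441000.00 | 396000.00
X̄ = 441000.00 / 8293.14 = 53.18 cm
Ȳ = 396000.00 / 8293.14 = 47.75 cm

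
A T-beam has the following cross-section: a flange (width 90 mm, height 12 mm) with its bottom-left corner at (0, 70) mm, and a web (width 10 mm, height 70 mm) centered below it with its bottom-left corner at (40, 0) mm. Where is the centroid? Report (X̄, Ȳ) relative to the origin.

web: A = 10 × 70 = 700.00, centroid at (45.00, 35.00).
flange: A = 90 × 12 = 1080.00, centroid at (45.00, 76.00).
ΣA = 1780.00 mm², ΣAX̄ = 80100.00 mm³, ΣAȲ = 106580.00 mm³.
X̄ = 80100.00/1780.00 = 45.00 mm; Ȳ = 106580.00/1780.00 = 59.88 mm.

X̄ = 45.00 mm, Ȳ = 59.88 mm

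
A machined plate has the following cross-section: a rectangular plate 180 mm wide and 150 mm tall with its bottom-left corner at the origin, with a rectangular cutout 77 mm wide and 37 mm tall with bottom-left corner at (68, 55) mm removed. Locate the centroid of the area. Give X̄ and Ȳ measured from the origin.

X̄ = 88.05 mm, Ȳ = 75.18 mm

Part | A | x̄ᵢ | ȳᵢ | A·x̄ᵢ | A·ȳᵢ
plate | 27000.00 | 90.00 | 75.00 | 2430000.00 | 2025000.00
hole | -2849.00 | 106.50 | 73.50 | -303418.50 | -209401.50
Σ | 24151.00 |  |  | 2126581.50 | 1815598.50
X̄ = 2126581.50 / 24151.00 = 88.05 mm
Ȳ = 1815598.50 / 24151.00 = 75.18 mm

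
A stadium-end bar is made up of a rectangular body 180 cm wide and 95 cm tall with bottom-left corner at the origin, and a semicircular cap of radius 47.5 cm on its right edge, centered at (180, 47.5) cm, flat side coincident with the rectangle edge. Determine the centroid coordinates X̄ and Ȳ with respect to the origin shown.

X̄ = 108.91 cm, Ȳ = 47.50 cm

Part | A | x̄ᵢ | ȳᵢ | A·x̄ᵢ | A·ȳᵢ
rectangular body | 17100.00 | 90.00 | 47.50 | 1539000.00 | 812250.00
semicircular end | 3544.11 | 200.16 | 47.50 | 709387.57 | 168345.19
Σ | 20644.11 |  |  | 2248387.57 | 980595.19
X̄ = 2248387.57 / 20644.11 = 108.91 cm
Ȳ = 980595.19 / 20644.11 = 47.50 cm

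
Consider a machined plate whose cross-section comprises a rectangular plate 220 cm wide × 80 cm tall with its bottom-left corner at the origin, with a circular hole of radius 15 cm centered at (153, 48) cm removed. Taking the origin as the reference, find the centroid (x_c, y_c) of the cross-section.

x_c = 108.20 cm, y_c = 39.67 cm

Part | A | x̄ᵢ | ȳᵢ | A·x̄ᵢ | A·ȳᵢ
plate | 17600.00 | 110.00 | 40.00 | 1936000.00 | 704000.00
hole | -706.86 | 153.00 | 48.00 | -108149.33 | -33929.20
Σ | 16893.14 |  |  | 1827850.67 | 670070.80
x_c = 1827850.67 / 16893.14 = 108.20 cm
y_c = 670070.80 / 16893.14 = 39.67 cm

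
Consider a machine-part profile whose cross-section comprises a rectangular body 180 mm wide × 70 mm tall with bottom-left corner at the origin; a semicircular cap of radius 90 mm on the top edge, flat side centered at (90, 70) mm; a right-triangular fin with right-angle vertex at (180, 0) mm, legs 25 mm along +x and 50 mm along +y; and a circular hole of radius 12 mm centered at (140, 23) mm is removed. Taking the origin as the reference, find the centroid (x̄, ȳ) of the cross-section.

x̄ = 91.52 mm, ȳ = 71.29 mm

rectangular body: A = 180 × 70 = 12600.00, centroid at (90.00, 35.00).
semicircular top: A = ½π·90² = 12723.45, centroid at (90.00, 108.20).
triangular fin: A = ½·25·50 = 625.00, centroid at (188.33, 16.67).
hole: A = −π·12² = -452.39, centroid at (140.00, 23.00).
ΣA = 25496.06 mm², ΣAx̄ = 2333484.35 mm³, ΣAȳ = 1817653.23 mm³.
x̄ = 2333484.35/25496.06 = 91.52 mm; ȳ = 1817653.23/25496.06 = 71.29 mm.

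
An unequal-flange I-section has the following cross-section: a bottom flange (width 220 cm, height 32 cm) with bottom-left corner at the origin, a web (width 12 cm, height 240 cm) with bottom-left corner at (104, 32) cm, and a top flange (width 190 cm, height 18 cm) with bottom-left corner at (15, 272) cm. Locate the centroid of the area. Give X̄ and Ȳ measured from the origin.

bottom flange: A = 220 × 32 = 7040.00, centroid at (110.00, 16.00).
web: A = 12 × 240 = 2880.00, centroid at (110.00, 152.00).
top flange: A = 190 × 18 = 3420.00, centroid at (110.00, 281.00).
ΣA = 13340.00 cm²
ΣAX̄ = (7040.00)(110.00) + (2880.00)(110.00) + (3420.00)(110.00) = 1467400.00 cm³
ΣAȲ = (7040.00)(16.00) + (2880.00)(152.00) + (3420.00)(281.00) = 1511420.00 cm³
X̄ = 1467400.00 / 13340.00 = 110.00 cm
Ȳ = 1511420.00 / 13340.00 = 113.30 cm

X̄ = 110.00 cm, Ȳ = 113.30 cm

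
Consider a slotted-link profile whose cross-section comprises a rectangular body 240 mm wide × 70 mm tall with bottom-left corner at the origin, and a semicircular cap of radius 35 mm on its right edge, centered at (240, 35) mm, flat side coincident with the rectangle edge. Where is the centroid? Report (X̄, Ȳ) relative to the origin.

X̄ = 133.86 mm, Ȳ = 35.00 mm

Part | A | x̄ᵢ | ȳᵢ | A·x̄ᵢ | A·ȳᵢ
rectangular body | 16800.00 | 120.00 | 35.00 | 2016000.00 | 588000.00
semicircular end | 1924.23 | 254.85 | 35.00 | 490397.45 | 67347.89
Σ | 18724.23 |  |  | 2506397.45 | 655347.89
X̄ = 2506397.45 / 18724.23 = 133.86 mm
Ȳ = 655347.89 / 18724.23 = 35.00 mm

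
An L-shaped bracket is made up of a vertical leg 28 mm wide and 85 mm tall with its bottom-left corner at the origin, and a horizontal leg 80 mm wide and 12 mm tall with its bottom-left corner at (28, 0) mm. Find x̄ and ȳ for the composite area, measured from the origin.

vertical leg: A = 28 × 85 = 2380.00, centroid at (14.00, 42.50).
horizontal leg: A = 80 × 12 = 960.00, centroid at (68.00, 6.00).
ΣA = 3340.00 mm²
ΣAx̄ = (2380.00)(14.00) + (960.00)(68.00) = 98600.00 mm³
ΣAȳ = (2380.00)(42.50) + (960.00)(6.00) = 106910.00 mm³
x̄ = 98600.00 / 3340.00 = 29.52 mm
ȳ = 106910.00 / 3340.00 = 32.01 mm

x̄ = 29.52 mm, ȳ = 32.01 mm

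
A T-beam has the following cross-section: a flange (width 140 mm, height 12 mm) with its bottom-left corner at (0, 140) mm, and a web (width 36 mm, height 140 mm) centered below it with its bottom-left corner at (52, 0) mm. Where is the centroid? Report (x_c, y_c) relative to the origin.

web: A = 36 × 140 = 5040.00, centroid at (70.00, 70.00).
flange: A = 140 × 12 = 1680.00, centroid at (70.00, 146.00).
ΣA = 6720.00 mm², ΣAx_c = 470400.00 mm³, ΣAy_c = 598080.00 mm³.
x_c = 470400.00/6720.00 = 70.00 mm; y_c = 598080.00/6720.00 = 89.00 mm.

x_c = 70.00 mm, y_c = 89.00 mm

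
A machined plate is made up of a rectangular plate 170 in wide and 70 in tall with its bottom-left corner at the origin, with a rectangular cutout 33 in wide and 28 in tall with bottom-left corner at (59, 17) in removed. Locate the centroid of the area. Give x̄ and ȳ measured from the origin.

x̄ = 85.80 in, ȳ = 35.34 in

plate: A = 170 × 70 = 11900.00, centroid at (85.00, 35.00).
hole: A = −(33 × 28) = -924.00, centroid at (75.50, 31.00).
ΣA = 10976.00 in²
ΣAx̄ = (11900.00)(85.00) + (-924.00)(75.50) = 941738.00 in³
ΣAȳ = (11900.00)(35.00) + (-924.00)(31.00) = 387856.00 in³
x̄ = 941738.00 / 10976.00 = 85.80 in
ȳ = 387856.00 / 10976.00 = 35.34 in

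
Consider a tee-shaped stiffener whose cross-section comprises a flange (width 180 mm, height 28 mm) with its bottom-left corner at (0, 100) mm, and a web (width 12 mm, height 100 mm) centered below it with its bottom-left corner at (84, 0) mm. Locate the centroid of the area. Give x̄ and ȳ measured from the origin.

x̄ = 90.00 mm, ȳ = 101.69 mm

web: A = 12 × 100 = 1200.00, centroid at (90.00, 50.00).
flange: A = 180 × 28 = 5040.00, centroid at (90.00, 114.00).
ΣA = 6240.00 mm², ΣAx̄ = 561600.00 mm³, ΣAȳ = 634560.00 mm³.
x̄ = 561600.00/6240.00 = 90.00 mm; ȳ = 634560.00/6240.00 = 101.69 mm.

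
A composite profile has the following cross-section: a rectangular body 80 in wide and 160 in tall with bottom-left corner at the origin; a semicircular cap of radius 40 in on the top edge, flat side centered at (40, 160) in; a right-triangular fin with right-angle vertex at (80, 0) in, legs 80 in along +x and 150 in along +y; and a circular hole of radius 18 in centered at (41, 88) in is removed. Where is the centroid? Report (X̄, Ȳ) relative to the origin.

X̄ = 59.66 in, Ȳ = 82.74 in

rectangular body: A = 80 × 160 = 12800.00, centroid at (40.00, 80.00).
semicircular top: A = ½π·40² = 2513.27, centroid at (40.00, 176.98).
triangular fin: A = ½·80·150 = 6000.00, centroid at (106.67, 50.00).
hole: A = −π·18² = -1017.88, centroid at (41.00, 88.00).
ΣA = 20295.40 in²
ΣAX̄ = (12800.00)(40.00) + (2513.27)(40.00) + (6000.00)(106.67) + (-1017.88)(41.00) = 1210798.05 in³
ΣAȲ = (12800.00)(80.00) + (2513.27)(176.98) + (6000.00)(50.00) + (-1017.88)(88.00) = 1679217.44 in³
X̄ = 1210798.05 / 20295.40 = 59.66 in
Ȳ = 1679217.44 / 20295.40 = 82.74 in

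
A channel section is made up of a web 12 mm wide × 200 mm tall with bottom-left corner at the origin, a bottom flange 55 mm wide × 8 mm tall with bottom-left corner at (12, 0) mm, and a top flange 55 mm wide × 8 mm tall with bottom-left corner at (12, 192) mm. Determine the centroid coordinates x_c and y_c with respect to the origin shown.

x_c = 14.99 mm, y_c = 100.00 mm

Part | A | x̄ᵢ | ȳᵢ | A·x̄ᵢ | A·ȳᵢ
web | 2400.00 | 6.00 | 100.00 | 14400.00 | 240000.00
bottom flange | 440.00 | 39.50 | 4.00 | 17380.00 | 1760.00
top flange | 440.00 | 39.50 | 196.00 | 17380.00 | 86240.00
Σ | 3280.00 |  |  | 49160.00 | 328000.00
x_c = 49160.00 / 3280.00 = 14.99 mm
y_c = 328000.00 / 3280.00 = 100.00 mm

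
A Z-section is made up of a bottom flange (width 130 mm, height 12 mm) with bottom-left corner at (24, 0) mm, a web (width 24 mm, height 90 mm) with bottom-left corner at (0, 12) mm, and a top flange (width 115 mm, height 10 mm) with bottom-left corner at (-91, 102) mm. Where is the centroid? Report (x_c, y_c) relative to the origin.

x_c = 25.92 mm, y_c = 52.47 mm

bottom flange: A = 130 × 12 = 1560.00, centroid at (89.00, 6.00).
web: A = 24 × 90 = 2160.00, centroid at (12.00, 57.00).
top flange: A = 115 × 10 = 1150.00, centroid at (-33.50, 107.00).
ΣA = 4870.00 mm², ΣAx_c = 126235.00 mm³, ΣAy_c = 255530.00 mm³.
x_c = 126235.00/4870.00 = 25.92 mm; y_c = 255530.00/4870.00 = 52.47 mm.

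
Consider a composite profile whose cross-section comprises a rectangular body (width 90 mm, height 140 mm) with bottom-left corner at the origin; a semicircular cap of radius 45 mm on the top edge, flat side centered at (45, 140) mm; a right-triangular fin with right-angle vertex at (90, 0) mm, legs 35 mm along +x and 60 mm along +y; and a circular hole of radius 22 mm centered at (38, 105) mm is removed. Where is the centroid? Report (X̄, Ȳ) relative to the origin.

Part | A | x̄ᵢ | ȳᵢ | A·x̄ᵢ | A·ȳᵢ
rectangular body | 12600.00 | 45.00 | 70.00 | 567000.00 | 882000.00
semicircular top | 3180.86 | 45.00 | 159.10 | 143138.82 | 506070.76
triangular fin | 1050.00 | 101.67 | 20.00 | 106750.00 | 21000.00
hole | -1520.53 | 38.00 | 105.00 | -57780.17 | -159655.74
Σ | 15310.33 |  |  | 759108.64 | 1249415.02
X̄ = 759108.64 / 15310.33 = 49.58 mm
Ȳ = 1249415.02 / 15310.33 = 81.61 mm

X̄ = 49.58 mm, Ȳ = 81.61 mm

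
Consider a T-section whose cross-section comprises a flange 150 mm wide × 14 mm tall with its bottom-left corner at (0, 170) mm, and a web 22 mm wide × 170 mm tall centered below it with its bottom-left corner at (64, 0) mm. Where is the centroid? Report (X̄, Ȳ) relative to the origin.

Part | A | x̄ᵢ | ȳᵢ | A·x̄ᵢ | A·ȳᵢ
web | 3740.00 | 75.00 | 85.00 | 280500.00 | 317900.00
flange | 2100.00 | 75.00 | 177.00 | 157500.00 | 371700.00
Σ | 5840.00 |  |  | 438000.00 | 689600.00
X̄ = 438000.00 / 5840.00 = 75.00 mm
Ȳ = 689600.00 / 5840.00 = 118.08 mm

X̄ = 75.00 mm, Ȳ = 118.08 mm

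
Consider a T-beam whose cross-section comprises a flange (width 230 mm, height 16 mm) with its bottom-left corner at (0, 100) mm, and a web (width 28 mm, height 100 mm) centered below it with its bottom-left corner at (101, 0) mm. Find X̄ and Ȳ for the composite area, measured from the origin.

X̄ = 115.00 mm, Ȳ = 82.94 mm

web: A = 28 × 100 = 2800.00, centroid at (115.00, 50.00).
flange: A = 230 × 16 = 3680.00, centroid at (115.00, 108.00).
ΣA = 6480.00 mm², ΣAX̄ = 745200.00 mm³, ΣAȲ = 537440.00 mm³.
X̄ = 745200.00/6480.00 = 115.00 mm; Ȳ = 537440.00/6480.00 = 82.94 mm.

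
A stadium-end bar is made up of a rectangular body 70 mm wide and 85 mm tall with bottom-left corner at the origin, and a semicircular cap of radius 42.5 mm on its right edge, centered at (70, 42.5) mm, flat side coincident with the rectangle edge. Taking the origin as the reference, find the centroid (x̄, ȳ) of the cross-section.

x̄ = 52.12 mm, ȳ = 42.50 mm

Part | A | x̄ᵢ | ȳᵢ | A·x̄ᵢ | A·ȳᵢ
rectangular body | 5950.00 | 35.00 | 42.50 | 208250.00 | 252875.00
semicircular end | 2837.25 | 88.04 | 42.50 | 249784.64 | 120583.16
Σ | 8787.25 |  |  | 458034.64 | 373458.16
x̄ = 458034.64 / 8787.25 = 52.12 mm
ȳ = 373458.16 / 8787.25 = 42.50 mm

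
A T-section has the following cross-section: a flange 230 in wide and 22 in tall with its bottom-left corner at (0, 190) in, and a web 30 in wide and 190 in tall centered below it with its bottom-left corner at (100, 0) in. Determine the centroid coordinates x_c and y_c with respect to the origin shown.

web: A = 30 × 190 = 5700.00, centroid at (115.00, 95.00).
flange: A = 230 × 22 = 5060.00, centroid at (115.00, 201.00).
ΣA = 10760.00 in², ΣAx_c = 1237400.00 in³, ΣAy_c = 1558560.00 in³.
x_c = 1237400.00/10760.00 = 115.00 in; y_c = 1558560.00/10760.00 = 144.85 in.

x_c = 115.00 in, y_c = 144.85 in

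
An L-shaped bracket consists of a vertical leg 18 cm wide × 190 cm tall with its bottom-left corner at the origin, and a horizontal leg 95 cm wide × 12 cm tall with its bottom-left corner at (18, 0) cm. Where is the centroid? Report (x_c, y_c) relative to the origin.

vertical leg: A = 18 × 190 = 3420.00, centroid at (9.00, 95.00).
horizontal leg: A = 95 × 12 = 1140.00, centroid at (65.50, 6.00).
ΣA = 4560.00 cm²
ΣAx_c = (3420.00)(9.00) + (1140.00)(65.50) = 105450.00 cm³
ΣAy_c = (3420.00)(95.00) + (1140.00)(6.00) = 331740.00 cm³
x_c = 105450.00 / 4560.00 = 23.12 cm
y_c = 331740.00 / 4560.00 = 72.75 cm

x_c = 23.12 cm, y_c = 72.75 cm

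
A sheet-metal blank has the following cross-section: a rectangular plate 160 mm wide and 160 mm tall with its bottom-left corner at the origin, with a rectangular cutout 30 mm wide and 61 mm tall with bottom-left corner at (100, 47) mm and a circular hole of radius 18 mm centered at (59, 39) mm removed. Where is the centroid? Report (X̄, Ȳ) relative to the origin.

X̄ = 78.12 mm, Ȳ = 82.04 mm

Part | A | x̄ᵢ | ȳᵢ | A·x̄ᵢ | A·ȳᵢ
plate | 25600.00 | 80.00 | 80.00 | 2048000.00 | 2048000.00
hole 1 | -1830.00 | 115.00 | 77.50 | -210450.00 | -141825.00
hole 2 | -1017.88 | 59.00 | 39.00 | -60054.69 | -39697.16
Σ | 22752.12 |  |  | 1777495.31 | 1866477.84
X̄ = 1777495.31 / 22752.12 = 78.12 mm
Ȳ = 1866477.84 / 22752.12 = 82.04 mm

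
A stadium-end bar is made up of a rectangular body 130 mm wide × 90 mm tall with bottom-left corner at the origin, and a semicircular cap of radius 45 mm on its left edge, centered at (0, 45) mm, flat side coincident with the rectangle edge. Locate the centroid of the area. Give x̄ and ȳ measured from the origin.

rectangular body: A = 130 × 90 = 11700.00, centroid at (65.00, 45.00).
semicircular end: A = ½π·45² = 3180.86, centroid at (-19.10, 45.00).
ΣA = 14880.86 mm², ΣAx̄ = 699750.00 mm³, ΣAȳ = 669638.82 mm³.
x̄ = 699750.00/14880.86 = 47.02 mm; ȳ = 669638.82/14880.86 = 45.00 mm.

x̄ = 47.02 mm, ȳ = 45.00 mm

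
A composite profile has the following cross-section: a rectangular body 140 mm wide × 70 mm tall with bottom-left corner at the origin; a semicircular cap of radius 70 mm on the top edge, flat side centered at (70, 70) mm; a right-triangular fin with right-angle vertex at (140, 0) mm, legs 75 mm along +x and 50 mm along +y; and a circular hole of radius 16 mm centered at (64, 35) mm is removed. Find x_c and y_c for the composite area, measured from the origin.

x_c = 79.85 mm, y_c = 59.97 mm

rectangular body: A = 140 × 70 = 9800.00, centroid at (70.00, 35.00).
semicircular top: A = ½π·70² = 7696.90, centroid at (70.00, 99.71).
triangular fin: A = ½·75·50 = 1875.00, centroid at (165.00, 16.67).
hole: A = −π·16² = -804.25, centroid at (64.00, 35.00).
ΣA = 18567.65 mm², ΣAx_c = 1482686.29 mm³, ΣAy_c = 1113551.14 mm³.
x_c = 1482686.29/18567.65 = 79.85 mm; y_c = 1113551.14/18567.65 = 59.97 mm.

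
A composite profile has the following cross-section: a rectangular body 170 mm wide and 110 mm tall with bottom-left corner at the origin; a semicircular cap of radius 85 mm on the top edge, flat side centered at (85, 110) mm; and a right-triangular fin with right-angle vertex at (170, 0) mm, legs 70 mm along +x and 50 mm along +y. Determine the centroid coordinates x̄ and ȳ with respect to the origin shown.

x̄ = 90.96 mm, ȳ = 85.39 mm

rectangular body: A = 170 × 110 = 18700.00, centroid at (85.00, 55.00).
semicircular top: A = ½π·85² = 11349.00, centroid at (85.00, 146.08).
triangular fin: A = ½·70·50 = 1750.00, centroid at (193.33, 16.67).
ΣA = 31799.00 mm², ΣAx̄ = 2892498.63 mm³, ΣAȳ = 2715473.71 mm³.
x̄ = 2892498.63/31799.00 = 90.96 mm; ȳ = 2715473.71/31799.00 = 85.39 mm.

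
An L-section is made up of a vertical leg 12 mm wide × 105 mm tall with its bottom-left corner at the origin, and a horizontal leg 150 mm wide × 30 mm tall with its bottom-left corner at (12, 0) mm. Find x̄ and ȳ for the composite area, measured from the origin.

x̄ = 69.28 mm, ȳ = 23.20 mm

Part | A | x̄ᵢ | ȳᵢ | A·x̄ᵢ | A·ȳᵢ
vertical leg | 1260.00 | 6.00 | 52.50 | 7560.00 | 66150.00
horizontal leg | 4500.00 | 87.00 | 15.00 | 391500.00 | 67500.00
Σ | 5760.00 |  |  | 399060.00 | 133650.00
x̄ = 399060.00 / 5760.00 = 69.28 mm
ȳ = 133650.00 / 5760.00 = 23.20 mm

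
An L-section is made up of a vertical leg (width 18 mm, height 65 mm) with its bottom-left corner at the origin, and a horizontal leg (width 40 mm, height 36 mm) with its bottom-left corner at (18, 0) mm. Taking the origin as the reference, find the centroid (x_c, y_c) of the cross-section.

x_c = 25.00 mm, y_c = 24.50 mm

vertical leg: A = 18 × 65 = 1170.00, centroid at (9.00, 32.50).
horizontal leg: A = 40 × 36 = 1440.00, centroid at (38.00, 18.00).
ΣA = 2610.00 mm², ΣAx_c = 65250.00 mm³, ΣAy_c = 63945.00 mm³.
x_c = 65250.00/2610.00 = 25.00 mm; y_c = 63945.00/2610.00 = 24.50 mm.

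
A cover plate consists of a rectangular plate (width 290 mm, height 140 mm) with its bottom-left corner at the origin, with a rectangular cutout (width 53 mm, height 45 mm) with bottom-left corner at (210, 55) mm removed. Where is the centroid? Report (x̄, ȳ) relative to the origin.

plate: A = 290 × 140 = 40600.00, centroid at (145.00, 70.00).
hole: A = −(53 × 45) = -2385.00, centroid at (236.50, 77.50).
ΣA = 38215.00 mm²
ΣAx̄ = (40600.00)(145.00) + (-2385.00)(236.50) = 5322947.50 mm³
ΣAȳ = (40600.00)(70.00) + (-2385.00)(77.50) = 2657162.50 mm³
x̄ = 5322947.50 / 38215.00 = 139.29 mm
ȳ = 2657162.50 / 38215.00 = 69.53 mm

x̄ = 139.29 mm, ȳ = 69.53 mm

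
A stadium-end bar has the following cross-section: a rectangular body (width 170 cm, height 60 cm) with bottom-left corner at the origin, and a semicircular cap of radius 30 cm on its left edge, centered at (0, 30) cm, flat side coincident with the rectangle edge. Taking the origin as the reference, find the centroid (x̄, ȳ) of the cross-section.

rectangular body: A = 170 × 60 = 10200.00, centroid at (85.00, 30.00).
semicircular end: A = ½π·30² = 1413.72, centroid at (-12.73, 30.00).
ΣA = 11613.72 cm², ΣAx̄ = 849000.00 cm³, ΣAȳ = 348411.50 cm³.
x̄ = 849000.00/11613.72 = 73.10 cm; ȳ = 348411.50/11613.72 = 30.00 cm.

x̄ = 73.10 cm, ȳ = 30.00 cm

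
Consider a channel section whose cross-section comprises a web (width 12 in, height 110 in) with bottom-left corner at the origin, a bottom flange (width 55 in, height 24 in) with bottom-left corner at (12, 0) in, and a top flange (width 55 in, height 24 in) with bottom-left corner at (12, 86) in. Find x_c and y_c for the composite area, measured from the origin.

x_c = 28.33 in, y_c = 55.00 in

web: A = 12 × 110 = 1320.00, centroid at (6.00, 55.00).
bottom flange: A = 55 × 24 = 1320.00, centroid at (39.50, 12.00).
top flange: A = 55 × 24 = 1320.00, centroid at (39.50, 98.00).
ΣA = 3960.00 in², ΣAx_c = 112200.00 in³, ΣAy_c = 217800.00 in³.
x_c = 112200.00/3960.00 = 28.33 in; y_c = 217800.00/3960.00 = 55.00 in.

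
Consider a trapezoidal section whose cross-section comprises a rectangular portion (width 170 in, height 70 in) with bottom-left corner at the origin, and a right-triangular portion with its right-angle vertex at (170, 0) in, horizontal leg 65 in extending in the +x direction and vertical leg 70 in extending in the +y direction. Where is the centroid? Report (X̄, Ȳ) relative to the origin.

X̄ = 102.12 in, Ȳ = 33.13 in

rectangular portion: A = 170 × 70 = 11900.00, centroid at (85.00, 35.00).
triangular portion: A = ½·65·70 = 2275.00, centroid at (191.67, 23.33).
ΣA = 14175.00 in²
ΣAX̄ = (11900.00)(85.00) + (2275.00)(191.67) = 1447541.67 in³
ΣAȲ = (11900.00)(35.00) + (2275.00)(23.33) = 469583.33 in³
X̄ = 1447541.67 / 14175.00 = 102.12 in
Ȳ = 469583.33 / 14175.00 = 33.13 in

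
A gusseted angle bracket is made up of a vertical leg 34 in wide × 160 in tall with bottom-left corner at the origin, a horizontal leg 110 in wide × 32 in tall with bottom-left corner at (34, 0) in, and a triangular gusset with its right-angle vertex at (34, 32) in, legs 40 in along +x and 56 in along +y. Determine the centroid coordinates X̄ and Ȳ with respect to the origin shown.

vertical leg: A = 34 × 160 = 5440.00, centroid at (17.00, 80.00).
horizontal leg: A = 110 × 32 = 3520.00, centroid at (89.00, 16.00).
gusset: A = ½·40·56 = 1120.00, centroid at (47.33, 50.67).
ΣA = 10080.00 in²
ΣAX̄ = (5440.00)(17.00) + (3520.00)(89.00) + (1120.00)(47.33) = 458773.33 in³
ΣAȲ = (5440.00)(80.00) + (3520.00)(16.00) + (1120.00)(50.67) = 548266.67 in³
X̄ = 458773.33 / 10080.00 = 45.51 in
Ȳ = 548266.67 / 10080.00 = 54.39 in

X̄ = 45.51 in, Ȳ = 54.39 in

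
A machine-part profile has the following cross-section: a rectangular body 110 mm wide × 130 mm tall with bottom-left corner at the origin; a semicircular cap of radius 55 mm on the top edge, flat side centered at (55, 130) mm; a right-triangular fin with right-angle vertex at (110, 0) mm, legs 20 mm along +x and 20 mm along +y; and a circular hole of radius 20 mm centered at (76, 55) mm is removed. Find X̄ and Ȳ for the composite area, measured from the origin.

rectangular body: A = 110 × 130 = 14300.00, centroid at (55.00, 65.00).
semicircular top: A = ½π·55² = 4751.66, centroid at (55.00, 153.34).
triangular fin: A = ½·20·20 = 200.00, centroid at (116.67, 6.67).
hole: A = −π·20² = -1256.64, centroid at (76.00, 55.00).
ΣA = 17995.02 mm²
ΣAX̄ = (14300.00)(55.00) + (4751.66)(55.00) + (200.00)(116.67) + (-1256.64)(76.00) = 975670.16 mm³
ΣAȲ = (14300.00)(65.00) + (4751.66)(153.34) + (200.00)(6.67) + (-1256.64)(55.00) = 1590350.62 mm³
X̄ = 975670.16 / 17995.02 = 54.22 mm
Ȳ = 1590350.62 / 17995.02 = 88.38 mm

X̄ = 54.22 mm, Ȳ = 88.38 mm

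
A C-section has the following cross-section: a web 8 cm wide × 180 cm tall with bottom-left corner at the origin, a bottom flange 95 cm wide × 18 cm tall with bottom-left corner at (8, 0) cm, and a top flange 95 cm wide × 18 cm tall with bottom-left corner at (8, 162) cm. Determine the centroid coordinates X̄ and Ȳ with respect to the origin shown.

web: A = 8 × 180 = 1440.00, centroid at (4.00, 90.00).
bottom flange: A = 95 × 18 = 1710.00, centroid at (55.50, 9.00).
top flange: A = 95 × 18 = 1710.00, centroid at (55.50, 171.00).
ΣA = 4860.00 cm²
ΣAX̄ = (1440.00)(4.00) + (1710.00)(55.50) + (1710.00)(55.50) = 195570.00 cm³
ΣAȲ = (1440.00)(90.00) + (1710.00)(9.00) + (1710.00)(171.00) = 437400.00 cm³
X̄ = 195570.00 / 4860.00 = 40.24 cm
Ȳ = 437400.00 / 4860.00 = 90.00 cm

X̄ = 40.24 cm, Ȳ = 90.00 cm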